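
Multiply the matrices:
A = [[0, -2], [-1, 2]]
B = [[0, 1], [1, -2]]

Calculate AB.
[[-2, 4], [2, -5]]

Each entry (i,j) of AB = sum over k of A[i][k]*B[k][j].
(AB)[0][0] = (0)*(0) + (-2)*(1) = -2
(AB)[0][1] = (0)*(1) + (-2)*(-2) = 4
(AB)[1][0] = (-1)*(0) + (2)*(1) = 2
(AB)[1][1] = (-1)*(1) + (2)*(-2) = -5
AB = [[-2, 4], [2, -5]]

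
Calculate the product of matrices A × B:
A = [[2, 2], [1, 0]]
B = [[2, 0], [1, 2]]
[[6, 4], [2, 0]]

Matrix multiplication:
C[0][0] = 2×2 + 2×1 = 6
C[0][1] = 2×0 + 2×2 = 4
C[1][0] = 1×2 + 0×1 = 2
C[1][1] = 1×0 + 0×2 = 0
Result: [[6, 4], [2, 0]]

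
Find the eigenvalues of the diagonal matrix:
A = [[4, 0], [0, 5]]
λ₁ = 4, λ₂ = 5

The characteristic polynomial of A is det(A - λI) = (4 - λ)(5 - λ) = 0.
The roots are λ = 4 and λ = 5, so the eigenvalues are the diagonal entries.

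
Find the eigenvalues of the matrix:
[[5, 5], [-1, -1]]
λ = 0 and λ = 4

Characteristic equation: det(A - λI) = 0
λ² - (trace)λ + (det) = 0
λ² - (4)λ + (0) = 0
λ² - 4λ + 0 = 0
Solving: λ = 0, 4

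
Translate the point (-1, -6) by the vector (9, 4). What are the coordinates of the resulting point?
(8, -2)

Translation by (9, 4):
x' = -1 + 9 = 8
y' = -6 + 4 = -2
Homogeneous matrix: [[1, 0, 9], [0, 1, 4], [0, 0, 1]]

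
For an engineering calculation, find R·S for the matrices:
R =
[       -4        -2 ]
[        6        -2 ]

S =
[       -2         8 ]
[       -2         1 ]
RS =
[       12       -34 ]
[       -8        46 ]

Matrix multiplication: (RS)[i][j] = sum over k of R[i][k] * S[k][j].
  (RS)[0][0] = (-4)*(-2) + (-2)*(-2) = 12
  (RS)[0][1] = (-4)*(8) + (-2)*(1) = -34
  (RS)[1][0] = (6)*(-2) + (-2)*(-2) = -8
  (RS)[1][1] = (6)*(8) + (-2)*(1) = 46
RS =
[       12       -34 ]
[       -8        46 ]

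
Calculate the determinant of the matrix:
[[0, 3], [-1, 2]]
3

For a 2×2 matrix [[a, b], [c, d]], det = ad - bc
det = (0)(2) - (3)(-1) = 0 - -3 = 3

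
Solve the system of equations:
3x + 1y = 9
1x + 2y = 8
x = 2, y = 3

Use elimination (row reduction):
Equation 1: 3x + 1y = 9.
Equation 2: 1x + 2y = 8.
Multiply Eq1 by 1 and Eq2 by 3: 3x + 1y = 9;  3x + 6y = 24.
Subtract: (5)y = 15, so y = 3.
Back-substitute into Eq1: 3x + 1*(3) = 9, so x = 2.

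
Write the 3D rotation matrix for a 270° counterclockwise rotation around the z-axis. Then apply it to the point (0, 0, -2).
R = [[0, 1, 0], [-1, 0, 0], [0, 0, 1]]; R·(0, 0, -2) = (0, 0, -2)

Rotation matrix for 270° around z-axis:
cos(270°) = 0, sin(270°) = -1
R = [[0, 1, 0], [-1, 0, 0], [0, 0, 1]]
Apply to (0, 0, -2): R·[0, 0, -2]ᵀ = (0, 0, -2)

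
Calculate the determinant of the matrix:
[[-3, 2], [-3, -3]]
15

For a 2×2 matrix [[a, b], [c, d]], det = ad - bc
det = (-3)(-3) - (2)(-3) = 9 - -6 = 15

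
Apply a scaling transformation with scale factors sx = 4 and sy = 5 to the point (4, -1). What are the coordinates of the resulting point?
(16, -5)

Scaling matrix:
[[4, 0], [0, 5]]
Result: (4 × 4, -1 × 5) = (16, -5)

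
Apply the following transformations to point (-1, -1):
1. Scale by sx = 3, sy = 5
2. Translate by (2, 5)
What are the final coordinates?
(-1, 0)

Step 1: Scale (-1, -1) by (sx, sy) = (3, 5) → (-3, -5)
Step 2: Translate by (2, 5) → (-1, 0)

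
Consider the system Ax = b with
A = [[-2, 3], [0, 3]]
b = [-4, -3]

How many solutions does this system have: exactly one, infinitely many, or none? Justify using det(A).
Exactly one solution

Compute det(A) = (-2)*(3) - (3)*(0) = -6.
Because det(A) ≠ 0, A is invertible and Ax = b has a unique solution for every b (here x = A⁻¹ b).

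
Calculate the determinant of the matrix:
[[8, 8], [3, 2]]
-8

For a 2×2 matrix [[a, b], [c, d]], det = ad - bc
det = (8)(2) - (8)(3) = 16 - 24 = -8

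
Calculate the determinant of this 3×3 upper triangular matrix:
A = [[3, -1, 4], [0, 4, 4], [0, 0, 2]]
24

The determinant of a triangular matrix is the product of its diagonal entries (the off-diagonal entries above the diagonal do not affect it).
det(A) = (3) * (4) * (2) = 24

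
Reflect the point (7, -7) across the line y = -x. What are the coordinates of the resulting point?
(7, -7)

Reflection across line y = -x: (7, -7) → (7, -7)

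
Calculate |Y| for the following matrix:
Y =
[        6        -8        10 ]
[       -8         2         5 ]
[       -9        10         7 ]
det(Y) = -924

Expand along row 0 (cofactor expansion): det(Y) = a*(e*i - f*h) - b*(d*i - f*g) + c*(d*h - e*g), where the 3×3 is [[a, b, c], [d, e, f], [g, h, i]].
Minor M_00 = (2)*(7) - (5)*(10) = 14 - 50 = -36.
Minor M_01 = (-8)*(7) - (5)*(-9) = -56 + 45 = -11.
Minor M_02 = (-8)*(10) - (2)*(-9) = -80 + 18 = -62.
det(Y) = (6)*(-36) - (-8)*(-11) + (10)*(-62) = -216 - 88 - 620 = -924.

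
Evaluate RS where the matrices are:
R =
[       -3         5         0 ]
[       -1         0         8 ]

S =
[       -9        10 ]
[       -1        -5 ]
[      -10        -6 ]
RS =
[       22       -55 ]
[      -71       -58 ]

Matrix multiplication: (RS)[i][j] = sum over k of R[i][k] * S[k][j].
  (RS)[0][0] = (-3)*(-9) + (5)*(-1) + (0)*(-10) = 22
  (RS)[0][1] = (-3)*(10) + (5)*(-5) + (0)*(-6) = -55
  (RS)[1][0] = (-1)*(-9) + (0)*(-1) + (8)*(-10) = -71
  (RS)[1][1] = (-1)*(10) + (0)*(-5) + (8)*(-6) = -58
RS =
[       22       -55 ]
[      -71       -58 ]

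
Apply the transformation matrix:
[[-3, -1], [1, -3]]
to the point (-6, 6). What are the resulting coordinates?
(12, -24)

Matrix multiplication:
[[-3, -1], [1, -3]] × [-6, 6]ᵀ
= [-3×-6 + -1×6, 1×-6 + -3×6]ᵀ
= [12.0000, -24.0000]ᵀ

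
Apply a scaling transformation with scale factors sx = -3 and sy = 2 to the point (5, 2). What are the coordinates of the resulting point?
(-15, 4)

Scaling matrix:
[[-3, 0], [0, 2]]
Result: (5 × -3, 2 × 2) = (-15, 4)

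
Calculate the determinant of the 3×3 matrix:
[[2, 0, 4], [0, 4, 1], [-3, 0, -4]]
16

Expansion along first row:
det = 2·det([[4,1],[0,-4]]) - 0·det([[0,1],[-3,-4]]) + 4·det([[0,4],[-3,0]])
    = 2·(4·-4 - 1·0) - 0·(0·-4 - 1·-3) + 4·(0·0 - 4·-3)
    = 2·-16 - 0·3 + 4·12
    = -32 + 0 + 48 = 16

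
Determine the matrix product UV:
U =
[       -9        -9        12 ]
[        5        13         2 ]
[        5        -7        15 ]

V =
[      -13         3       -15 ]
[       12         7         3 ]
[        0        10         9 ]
UV =
[        9        30       216 ]
[       91       126       -18 ]
[     -149       116        39 ]

Matrix multiplication: (UV)[i][j] = sum over k of U[i][k] * V[k][j].
  (UV)[0][0] = (-9)*(-13) + (-9)*(12) + (12)*(0) = 9
  (UV)[0][1] = (-9)*(3) + (-9)*(7) + (12)*(10) = 30
  (UV)[0][2] = (-9)*(-15) + (-9)*(3) + (12)*(9) = 216
  (UV)[1][0] = (5)*(-13) + (13)*(12) + (2)*(0) = 91
  (UV)[1][1] = (5)*(3) + (13)*(7) + (2)*(10) = 126
  (UV)[1][2] = (5)*(-15) + (13)*(3) + (2)*(9) = -18
  (UV)[2][0] = (5)*(-13) + (-7)*(12) + (15)*(0) = -149
  (UV)[2][1] = (5)*(3) + (-7)*(7) + (15)*(10) = 116
  (UV)[2][2] = (5)*(-15) + (-7)*(3) + (15)*(9) = 39
UV =
[        9        30       216 ]
[       91       126       -18 ]
[     -149       116        39 ]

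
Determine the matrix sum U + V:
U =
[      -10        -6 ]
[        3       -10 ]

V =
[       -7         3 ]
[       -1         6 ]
U + V =
[      -17        -3 ]
[        2        -4 ]

Matrix addition is elementwise: (U+V)[i][j] = U[i][j] + V[i][j].
  (U+V)[0][0] = (-10) + (-7) = -17
  (U+V)[0][1] = (-6) + (3) = -3
  (U+V)[1][0] = (3) + (-1) = 2
  (U+V)[1][1] = (-10) + (6) = -4
U + V =
[      -17        -3 ]
[        2        -4 ]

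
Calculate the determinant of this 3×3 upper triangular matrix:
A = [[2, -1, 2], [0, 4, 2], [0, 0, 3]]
24

The determinant of a triangular matrix is the product of its diagonal entries (the off-diagonal entries above the diagonal do not affect it).
det(A) = (2) * (4) * (3) = 24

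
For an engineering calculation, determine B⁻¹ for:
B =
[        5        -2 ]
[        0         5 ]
det(B) = 25
B⁻¹ =
[      1/5      2/25 ]
[        0       1/5 ]

For a 2×2 matrix B = [[a, b], [c, d]] with det(B) ≠ 0, B⁻¹ = (1/det(B)) * [[d, -b], [-c, a]].
det(B) = (5)*(5) - (-2)*(0) = 25 - 0 = 25.
B⁻¹ = (1/25) * [[5, 2], [0, 5]].
Dividing each entry by 25 and reducing:
B⁻¹ =
[      1/5      2/25 ]
[        0       1/5 ]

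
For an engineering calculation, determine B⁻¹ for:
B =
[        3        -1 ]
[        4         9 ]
det(B) = 31
B⁻¹ =
[     9/31      1/31 ]
[    -4/31      3/31 ]

For a 2×2 matrix B = [[a, b], [c, d]] with det(B) ≠ 0, B⁻¹ = (1/det(B)) * [[d, -b], [-c, a]].
det(B) = (3)*(9) - (-1)*(4) = 27 + 4 = 31.
B⁻¹ = (1/31) * [[9, 1], [-4, 3]].
Dividing each entry by 31 and reducing:
B⁻¹ =
[     9/31      1/31 ]
[    -4/31      3/31 ]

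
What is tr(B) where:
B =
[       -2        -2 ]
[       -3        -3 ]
tr(B) = -2 - 3 = -5

The trace of a square matrix is the sum of its diagonal entries.
Diagonal entries of B: B[0][0] = -2, B[1][1] = -3.
tr(B) = -2 - 3 = -5.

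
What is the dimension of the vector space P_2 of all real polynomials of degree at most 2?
Dimension = 3

A polynomial of degree at most 2 can be written as a₀ + a₁x + a₂x², with 3 free coefficients a₀, a₁, a₂.
The set {1, x, x²} is a basis: it spans P_2 (every such polynomial is a linear combination of these) and is linearly independent (a polynomial is zero iff all its coefficients are zero).
Therefore dim(P_2) = 2 + 1 = 3.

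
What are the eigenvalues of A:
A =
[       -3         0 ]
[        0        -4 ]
λ = -4, -3

Solve det(A - λI) = 0. For a 2×2 matrix the characteristic equation is λ² - (trace)λ + det = 0.
trace(A) = a + d = -3 - 4 = -7.
det(A) = a*d - b*c = (-3)*(-4) - (0)*(0) = 12 - 0 = 12.
Characteristic equation: λ² - (-7)λ + (12) = 0.
Discriminant = (-7)² - 4*(12) = 49 - 48 = 1.
λ = (-7 ± √1) / 2 = (-7 ± 1) / 2 = -4, -3.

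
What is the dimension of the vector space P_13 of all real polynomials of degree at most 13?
Dimension = 14

A polynomial of degree at most 13 can be written as a₀ + a₁x + a₂x² + … + a_13x^13, with 14 free coefficients a₀, …, a_13.
The set {1, x, x², …, x^13} is a basis: it spans P_13 (every such polynomial is a linear combination of these) and is linearly independent (a polynomial is zero iff all its coefficients are zero).
Therefore dim(P_13) = 13 + 1 = 14.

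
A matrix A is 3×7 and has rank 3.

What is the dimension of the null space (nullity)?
4

The rank-nullity theorem for an m×n matrix states:
rank(A) + nullity(A) = n (the number of columns).
Here n = 7 and rank(A) = 3, so nullity(A) = 7 - 3 = 4.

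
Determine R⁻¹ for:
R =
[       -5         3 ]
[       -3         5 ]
det(R) = -16
R⁻¹ =
[    -5/16      3/16 ]
[    -3/16      5/16 ]

For a 2×2 matrix R = [[a, b], [c, d]] with det(R) ≠ 0, R⁻¹ = (1/det(R)) * [[d, -b], [-c, a]].
det(R) = (-5)*(5) - (3)*(-3) = -25 + 9 = -16.
R⁻¹ = (1/-16) * [[5, -3], [3, -5]].
Dividing each entry by -16 and reducing:
R⁻¹ =
[    -5/16      3/16 ]
[    -3/16      5/16 ]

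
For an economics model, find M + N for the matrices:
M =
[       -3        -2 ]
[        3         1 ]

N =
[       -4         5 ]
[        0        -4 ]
M + N =
[       -7         3 ]
[        3        -3 ]

Matrix addition is elementwise: (M+N)[i][j] = M[i][j] + N[i][j].
  (M+N)[0][0] = (-3) + (-4) = -7
  (M+N)[0][1] = (-2) + (5) = 3
  (M+N)[1][0] = (3) + (0) = 3
  (M+N)[1][1] = (1) + (-4) = -3
M + N =
[       -7         3 ]
[        3        -3 ]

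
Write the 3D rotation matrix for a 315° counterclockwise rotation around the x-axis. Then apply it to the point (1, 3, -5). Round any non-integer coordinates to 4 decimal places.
R = [[1, 0, 0], [0, √2/2, √2/2], [0, -√2/2, √2/2]]; R·(1, 3, -5) = (1.0000, -1.4142, -5.6569)

Rotation matrix for 315° around x-axis:
cos(315°) = √2/2, sin(315°) = -√2/2
R = [[1, 0, 0], [0, √2/2, √2/2], [0, -√2/2, √2/2]]
Apply to (1, 3, -5): R·[1, 3, -5]ᵀ = (1.0000, -1.4142, -5.6569)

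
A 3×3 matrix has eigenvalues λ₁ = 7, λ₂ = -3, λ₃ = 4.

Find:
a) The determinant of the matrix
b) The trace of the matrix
det = -84, trace = 8

Two standard eigenvalue identities:
- det(A) equals the product of the eigenvalues (counted with multiplicity).
- trace(A) equals the sum of the eigenvalues.
det(A) = (7)*(-3)*(4) = -84.
trace(A) = 7 - 3 + 4 = 8.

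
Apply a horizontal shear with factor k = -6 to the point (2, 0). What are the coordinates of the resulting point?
(2, 0)

Shear matrix for horizontal shear with factor k = -6:
[[1, -6], [0, 1]]
Result: (2, 0) → (2, 0)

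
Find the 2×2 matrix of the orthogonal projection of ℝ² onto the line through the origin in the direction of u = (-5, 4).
[[25/41, -20/41], [-20/41, 16/41]]

The orthogonal projection onto the line spanned by a nonzero vector u = (a, b) has matrix P = (u uᵀ) / (uᵀ u) = (1/(a² + b²)) · [[a², ab], [ab, b²]].
Here u = (-5, 4), so a² + b² = 25 + 16 = 41.
P = (1/41) · [[25, -20], [-20, 16]] = [[25/41, -20/41], [-20/41, 16/41]].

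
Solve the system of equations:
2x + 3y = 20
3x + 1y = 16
x = 4, y = 4

Use elimination (row reduction):
Equation 1: 2x + 3y = 20.
Equation 2: 3x + 1y = 16.
Multiply Eq1 by 3 and Eq2 by 2: 6x + 9y = 60;  6x + 2y = 32.
Subtract: (-7)y = -28, so y = 4.
Back-substitute into Eq1: 2x + 3*(4) = 20, so x = 4.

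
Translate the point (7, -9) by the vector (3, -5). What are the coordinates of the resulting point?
(10, -14)

Translation by (3, -5):
x' = 7 + 3 = 10
y' = -9 + -5 = -14
Homogeneous matrix: [[1, 0, 3], [0, 1, -5], [0, 0, 1]]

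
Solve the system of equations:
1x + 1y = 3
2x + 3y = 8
x = 1, y = 2

Use elimination (row reduction):
Equation 1: 1x + 1y = 3.
Equation 2: 2x + 3y = 8.
Multiply Eq1 by 2 and Eq2 by 1: 2x + 2y = 6;  2x + 3y = 8.
Subtract: (1)y = 2, so y = 2.
Back-substitute into Eq1: 1x + 1*(2) = 3, so x = 1.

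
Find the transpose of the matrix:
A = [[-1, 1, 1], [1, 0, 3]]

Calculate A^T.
[[-1, 1], [1, 0], [1, 3]]

The transpose sends entry (i,j) to (j,i); rows become columns.
Row 0 of A: [-1, 1, 1] -> column 0 of A^T.
Row 1 of A: [1, 0, 3] -> column 1 of A^T.
A^T = [[-1, 1], [1, 0], [1, 3]]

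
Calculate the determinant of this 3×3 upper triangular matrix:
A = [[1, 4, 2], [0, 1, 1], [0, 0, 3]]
3

The determinant of a triangular matrix is the product of its diagonal entries (the off-diagonal entries above the diagonal do not affect it).
det(A) = (1) * (1) * (3) = 3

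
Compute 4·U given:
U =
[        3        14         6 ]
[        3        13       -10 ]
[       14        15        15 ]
4U =
[       12        56        24 ]
[       12        52       -40 ]
[       56        60        60 ]

Scalar multiplication is elementwise: (4U)[i][j] = 4 * U[i][j].
  (4U)[0][0] = 4 * (3) = 12
  (4U)[0][1] = 4 * (14) = 56
  (4U)[0][2] = 4 * (6) = 24
  (4U)[1][0] = 4 * (3) = 12
  (4U)[1][1] = 4 * (13) = 52
  (4U)[1][2] = 4 * (-10) = -40
  (4U)[2][0] = 4 * (14) = 56
  (4U)[2][1] = 4 * (15) = 60
  (4U)[2][2] = 4 * (15) = 60
4U =
[       12        56        24 ]
[       12        52       -40 ]
[       56        60        60 ]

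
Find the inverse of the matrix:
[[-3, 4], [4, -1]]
[[1/13, 4/13], [4/13, 3/13]]

For [[a,b],[c,d]], inverse = (1/det)·[[d,-b],[-c,a]]
det = -3·-1 - 4·4 = -13
Inverse = (1/-13)·[[-1, -4], [-4, -3]]
        = [[1/13, 4/13], [4/13, 3/13]]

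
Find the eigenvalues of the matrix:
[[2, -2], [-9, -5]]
λ = -7 and λ = 4

Characteristic equation: det(A - λI) = 0
λ² - (trace)λ + (det) = 0
λ² - (-3)λ + (-28) = 0
λ² + 3λ - 28 = 0
Solving: λ = -7, 4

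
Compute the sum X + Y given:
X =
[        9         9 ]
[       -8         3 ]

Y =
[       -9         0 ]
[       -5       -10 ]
X + Y =
[        0         9 ]
[      -13        -7 ]

Matrix addition is elementwise: (X+Y)[i][j] = X[i][j] + Y[i][j].
  (X+Y)[0][0] = (9) + (-9) = 0
  (X+Y)[0][1] = (9) + (0) = 9
  (X+Y)[1][0] = (-8) + (-5) = -13
  (X+Y)[1][1] = (3) + (-10) = -7
X + Y =
[        0         9 ]
[      -13        -7 ]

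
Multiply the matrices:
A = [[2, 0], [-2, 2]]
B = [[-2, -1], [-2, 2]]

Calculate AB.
[[-4, -2], [0, 6]]

Each entry (i,j) of AB = sum over k of A[i][k]*B[k][j].
(AB)[0][0] = (2)*(-2) + (0)*(-2) = -4
(AB)[0][1] = (2)*(-1) + (0)*(2) = -2
(AB)[1][0] = (-2)*(-2) + (2)*(-2) = 0
(AB)[1][1] = (-2)*(-1) + (2)*(2) = 6
AB = [[-4, -2], [0, 6]]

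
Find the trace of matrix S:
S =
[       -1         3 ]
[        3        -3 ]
tr(S) = -1 - 3 = -4

The trace of a square matrix is the sum of its diagonal entries.
Diagonal entries of S: S[0][0] = -1, S[1][1] = -3.
tr(S) = -1 - 3 = -4.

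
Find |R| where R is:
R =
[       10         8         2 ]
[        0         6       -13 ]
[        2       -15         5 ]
det(R) = -1882

Expand along row 0 (cofactor expansion): det(R) = a*(e*i - f*h) - b*(d*i - f*g) + c*(d*h - e*g), where the 3×3 is [[a, b, c], [d, e, f], [g, h, i]].
Minor M_00 = (6)*(5) - (-13)*(-15) = 30 - 195 = -165.
Minor M_01 = (0)*(5) - (-13)*(2) = 0 + 26 = 26.
Minor M_02 = (0)*(-15) - (6)*(2) = 0 - 12 = -12.
det(R) = (10)*(-165) - (8)*(26) + (2)*(-12) = -1650 - 208 - 24 = -1882.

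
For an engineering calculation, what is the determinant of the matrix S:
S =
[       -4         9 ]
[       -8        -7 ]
det(S) = 100

For a 2×2 matrix [[a, b], [c, d]], det = a*d - b*c.
det(S) = (-4)*(-7) - (9)*(-8) = 28 + 72 = 100.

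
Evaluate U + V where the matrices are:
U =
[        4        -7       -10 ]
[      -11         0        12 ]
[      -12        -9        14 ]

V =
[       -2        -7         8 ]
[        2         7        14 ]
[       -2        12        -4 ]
U + V =
[        2       -14        -2 ]
[       -9         7        26 ]
[      -14         3        10 ]

Matrix addition is elementwise: (U+V)[i][j] = U[i][j] + V[i][j].
  (U+V)[0][0] = (4) + (-2) = 2
  (U+V)[0][1] = (-7) + (-7) = -14
  (U+V)[0][2] = (-10) + (8) = -2
  (U+V)[1][0] = (-11) + (2) = -9
  (U+V)[1][1] = (0) + (7) = 7
  (U+V)[1][2] = (12) + (14) = 26
  (U+V)[2][0] = (-12) + (-2) = -14
  (U+V)[2][1] = (-9) + (12) = 3
  (U+V)[2][2] = (14) + (-4) = 10
U + V =
[        2       -14        -2 ]
[       -9         7        26 ]
[      -14         3        10 ]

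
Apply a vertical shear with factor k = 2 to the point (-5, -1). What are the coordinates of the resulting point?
(-5, -11)

Shear matrix for vertical shear with factor k = 2:
[[1, 0], [2, 1]]
Result: (-5, -1) → (-5, -11)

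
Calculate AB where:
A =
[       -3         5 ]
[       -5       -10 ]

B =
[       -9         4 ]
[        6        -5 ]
AB =
[       57       -37 ]
[      -15        30 ]

Matrix multiplication: (AB)[i][j] = sum over k of A[i][k] * B[k][j].
  (AB)[0][0] = (-3)*(-9) + (5)*(6) = 57
  (AB)[0][1] = (-3)*(4) + (5)*(-5) = -37
  (AB)[1][0] = (-5)*(-9) + (-10)*(6) = -15
  (AB)[1][1] = (-5)*(4) + (-10)*(-5) = 30
AB =
[       57       -37 ]
[      -15        30 ]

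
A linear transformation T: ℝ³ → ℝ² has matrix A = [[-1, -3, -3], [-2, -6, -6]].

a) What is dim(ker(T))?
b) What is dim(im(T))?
dim(ker) = 2, dim(im) = 1

Observe that row 2 = 2 × row 1 (so the rows are linearly dependent).
Thus rank(A) = 1 (only one linearly independent row).
dim(im(T)) = rank(A) = 1.
By the rank-nullity theorem applied to T: ℝ³ → ℝ², rank(A) + nullity(A) = 3 (the domain dimension), so dim(ker(T)) = 3 - 1 = 2.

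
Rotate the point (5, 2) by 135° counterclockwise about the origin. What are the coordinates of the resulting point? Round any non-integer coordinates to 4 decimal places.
(-4.9497, 2.1213)

Rotation matrix R(θ) = [[cos θ, -sin θ], [sin θ, cos θ]]; for θ = 135°:
R = [[-√2/2, -√2/2], [√2/2, -√2/2]]
Result: R × [5, 2]ᵀ = [-√2/2·5 + (-√2/2)·2, √2/2·5 + (-√2/2)·2]ᵀ = (-4.9497, 2.1213)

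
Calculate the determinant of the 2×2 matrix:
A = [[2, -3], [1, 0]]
3

For A = [[a, b], [c, d]], det(A) = a*d - b*c.
det(A) = (2)*(0) - (-3)*(1) = 0 - -3 = 3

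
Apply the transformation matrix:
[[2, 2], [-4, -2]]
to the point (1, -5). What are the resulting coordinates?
(-8, 6)

Matrix multiplication:
[[2, 2], [-4, -2]] × [1, -5]ᵀ
= [2×1 + 2×-5, -4×1 + -2×-5]ᵀ
= [-8.0000, 6.0000]ᵀ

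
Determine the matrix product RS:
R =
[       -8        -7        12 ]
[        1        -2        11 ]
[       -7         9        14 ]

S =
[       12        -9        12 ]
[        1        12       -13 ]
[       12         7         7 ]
RS =
[       41        72        79 ]
[      142        44       115 ]
[       93       269      -103 ]

Matrix multiplication: (RS)[i][j] = sum over k of R[i][k] * S[k][j].
  (RS)[0][0] = (-8)*(12) + (-7)*(1) + (12)*(12) = 41
  (RS)[0][1] = (-8)*(-9) + (-7)*(12) + (12)*(7) = 72
  (RS)[0][2] = (-8)*(12) + (-7)*(-13) + (12)*(7) = 79
  (RS)[1][0] = (1)*(12) + (-2)*(1) + (11)*(12) = 142
  (RS)[1][1] = (1)*(-9) + (-2)*(12) + (11)*(7) = 44
  (RS)[1][2] = (1)*(12) + (-2)*(-13) + (11)*(7) = 115
  (RS)[2][0] = (-7)*(12) + (9)*(1) + (14)*(12) = 93
  (RS)[2][1] = (-7)*(-9) + (9)*(12) + (14)*(7) = 269
  (RS)[2][2] = (-7)*(12) + (9)*(-13) + (14)*(7) = -103
RS =
[       41        72        79 ]
[      142        44       115 ]
[       93       269      -103 ]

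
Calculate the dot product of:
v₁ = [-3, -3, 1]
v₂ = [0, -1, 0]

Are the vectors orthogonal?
3, No

The dot product is the sum of products of corresponding components.
v₁·v₂ = (-3)*(0) + (-3)*(-1) + (1)*(0) = 0 + 3 + 0 = 3.
Two vectors are orthogonal iff their dot product is 0; here the dot product is 3, so the vectors are not orthogonal.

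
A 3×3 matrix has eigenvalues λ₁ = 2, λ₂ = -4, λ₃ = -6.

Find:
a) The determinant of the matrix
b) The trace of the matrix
det = 48, trace = -8

Two standard eigenvalue identities:
- det(A) equals the product of the eigenvalues (counted with multiplicity).
- trace(A) equals the sum of the eigenvalues.
det(A) = (2)*(-4)*(-6) = 48.
trace(A) = 2 - 4 - 6 = -8.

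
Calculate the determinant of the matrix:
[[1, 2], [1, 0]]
-2

For a 2×2 matrix [[a, b], [c, d]], det = ad - bc
det = (1)(0) - (2)(1) = 0 - 2 = -2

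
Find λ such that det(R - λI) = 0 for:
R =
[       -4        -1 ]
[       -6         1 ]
λ = -5, 2

Solve det(R - λI) = 0. For a 2×2 matrix the characteristic equation is λ² - (trace)λ + det = 0.
trace(R) = a + d = -4 + 1 = -3.
det(R) = a*d - b*c = (-4)*(1) - (-1)*(-6) = -4 - 6 = -10.
Characteristic equation: λ² - (-3)λ + (-10) = 0.
Discriminant = (-3)² - 4*(-10) = 9 + 40 = 49.
λ = (-3 ± √49) / 2 = (-3 ± 7) / 2 = -5, 2.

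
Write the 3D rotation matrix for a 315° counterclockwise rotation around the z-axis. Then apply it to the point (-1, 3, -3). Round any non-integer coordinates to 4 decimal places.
R = [[√2/2, √2/2, 0], [-√2/2, √2/2, 0], [0, 0, 1]]; R·(-1, 3, -3) = (1.4142, 2.8284, -3.0000)

Rotation matrix for 315° around z-axis:
cos(315°) = √2/2, sin(315°) = -√2/2
R = [[√2/2, √2/2, 0], [-√2/2, √2/2, 0], [0, 0, 1]]
Apply to (-1, 3, -3): R·[-1, 3, -3]ᵀ = (1.4142, 2.8284, -3.0000)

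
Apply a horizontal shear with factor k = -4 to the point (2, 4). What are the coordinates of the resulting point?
(-14, 4)

Shear matrix for horizontal shear with factor k = -4:
[[1, -4], [0, 1]]
Result: (2, 4) → (-14, 4)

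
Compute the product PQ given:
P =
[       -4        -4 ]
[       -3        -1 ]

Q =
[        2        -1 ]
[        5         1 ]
PQ =
[      -28         0 ]
[      -11         2 ]

Matrix multiplication: (PQ)[i][j] = sum over k of P[i][k] * Q[k][j].
  (PQ)[0][0] = (-4)*(2) + (-4)*(5) = -28
  (PQ)[0][1] = (-4)*(-1) + (-4)*(1) = 0
  (PQ)[1][0] = (-3)*(2) + (-1)*(5) = -11
  (PQ)[1][1] = (-3)*(-1) + (-1)*(1) = 2
PQ =
[      -28         0 ]
[      -11         2 ]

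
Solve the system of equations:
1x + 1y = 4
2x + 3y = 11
x = 1, y = 3

Use elimination (row reduction):
Equation 1: 1x + 1y = 4.
Equation 2: 2x + 3y = 11.
Multiply Eq1 by 2 and Eq2 by 1: 2x + 2y = 8;  2x + 3y = 11.
Subtract: (1)y = 3, so y = 3.
Back-substitute into Eq1: 1x + 1*(3) = 4, so x = 1.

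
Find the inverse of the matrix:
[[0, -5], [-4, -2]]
[[1/10, -1/4], [-1/5, 0]]

For [[a,b],[c,d]], inverse = (1/det)·[[d,-b],[-c,a]]
det = 0·-2 - -5·-4 = -20
Inverse = (1/-20)·[[-2, 5], [4, 0]]
        = [[1/10, -1/4], [-1/5, 0]]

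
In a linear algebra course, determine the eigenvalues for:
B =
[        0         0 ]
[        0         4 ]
λ = 0, 4

Solve det(B - λI) = 0. For a 2×2 matrix the characteristic equation is λ² - (trace)λ + det = 0.
trace(B) = a + d = 0 + 4 = 4.
det(B) = a*d - b*c = (0)*(4) - (0)*(0) = 0 - 0 = 0.
Characteristic equation: λ² - (4)λ + (0) = 0.
Discriminant = (4)² - 4*(0) = 16 - 0 = 16.
λ = (4 ± √16) / 2 = (4 ± 4) / 2 = 0, 4.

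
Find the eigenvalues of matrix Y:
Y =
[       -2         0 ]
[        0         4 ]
λ = -2, 4

Solve det(Y - λI) = 0. For a 2×2 matrix the characteristic equation is λ² - (trace)λ + det = 0.
trace(Y) = a + d = -2 + 4 = 2.
det(Y) = a*d - b*c = (-2)*(4) - (0)*(0) = -8 - 0 = -8.
Characteristic equation: λ² - (2)λ + (-8) = 0.
Discriminant = (2)² - 4*(-8) = 4 + 32 = 36.
λ = (2 ± √36) / 2 = (2 ± 6) / 2 = -2, 4.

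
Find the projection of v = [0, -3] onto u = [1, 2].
[-6/5, -12/5]

The projection of v onto u is proj_u(v) = ((v·u) / (u·u)) · u.
v·u = (0)*(1) + (-3)*(2) = -6.
u·u = (1)*(1) + (2)*(2) = 5.
coefficient = -6 / 5 = -6/5.
proj_u(v) = -6/5 · [1, 2] = [-6/5, -12/5].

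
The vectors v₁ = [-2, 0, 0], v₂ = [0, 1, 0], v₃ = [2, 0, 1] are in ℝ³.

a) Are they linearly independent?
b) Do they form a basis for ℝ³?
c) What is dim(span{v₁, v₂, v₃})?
Yes independent, yes basis, dim = 3

Stack v₁, v₂, v₃ as rows of a 3×3 matrix.
[[-2, 0, 0]; [0, 1, 0]; [2, 0, 1]] is already lower triangular with nonzero diagonal entries (-2, 1, 1), so its determinant is the product of the diagonal entries, det = (-2)·(1)·(1) = -2 ≠ 0, and the rows are linearly independent.
Three linearly independent vectors in ℝ³ form a basis for ℝ³, so dim(span{v₁,v₂,v₃}) = 3.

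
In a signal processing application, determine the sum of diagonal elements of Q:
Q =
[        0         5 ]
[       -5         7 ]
tr(Q) = 0 + 7 = 7

The trace of a square matrix is the sum of its diagonal entries.
Diagonal entries of Q: Q[0][0] = 0, Q[1][1] = 7.
tr(Q) = 0 + 7 = 7.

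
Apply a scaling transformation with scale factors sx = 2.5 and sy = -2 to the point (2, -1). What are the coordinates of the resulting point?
(5.0, 2)

Scaling matrix:
[[2.50, 0], [0, -2]]
Result: (2 × 2.5, -1 × -2) = (5.0, 2)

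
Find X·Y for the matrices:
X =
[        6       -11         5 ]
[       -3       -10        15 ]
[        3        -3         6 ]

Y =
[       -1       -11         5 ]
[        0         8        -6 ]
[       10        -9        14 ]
XY =
[       44      -199       166 ]
[      153      -182       255 ]
[       57      -111       117 ]

Matrix multiplication: (XY)[i][j] = sum over k of X[i][k] * Y[k][j].
  (XY)[0][0] = (6)*(-1) + (-11)*(0) + (5)*(10) = 44
  (XY)[0][1] = (6)*(-11) + (-11)*(8) + (5)*(-9) = -199
  (XY)[0][2] = (6)*(5) + (-11)*(-6) + (5)*(14) = 166
  (XY)[1][0] = (-3)*(-1) + (-10)*(0) + (15)*(10) = 153
  (XY)[1][1] = (-3)*(-11) + (-10)*(8) + (15)*(-9) = -182
  (XY)[1][2] = (-3)*(5) + (-10)*(-6) + (15)*(14) = 255
  (XY)[2][0] = (3)*(-1) + (-3)*(0) + (6)*(10) = 57
  (XY)[2][1] = (3)*(-11) + (-3)*(8) + (6)*(-9) = -111
  (XY)[2][2] = (3)*(5) + (-3)*(-6) + (6)*(14) = 117
XY =
[       44      -199       166 ]
[      153      -182       255 ]
[       57      -111       117 ]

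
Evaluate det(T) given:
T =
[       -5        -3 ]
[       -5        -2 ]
det(T) = -5

For a 2×2 matrix [[a, b], [c, d]], det = a*d - b*c.
det(T) = (-5)*(-2) - (-3)*(-5) = 10 - 15 = -5.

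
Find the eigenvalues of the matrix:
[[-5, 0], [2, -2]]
λ = -5 and λ = -2

Characteristic equation: det(A - λI) = 0
λ² - (trace)λ + (det) = 0
λ² - (-7)λ + (10) = 0
λ² + 7λ + 10 = 0
Solving: λ = -5, -2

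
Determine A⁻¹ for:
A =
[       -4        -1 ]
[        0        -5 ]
det(A) = 20
A⁻¹ =
[     -1/4      1/20 ]
[        0      -1/5 ]

For a 2×2 matrix A = [[a, b], [c, d]] with det(A) ≠ 0, A⁻¹ = (1/det(A)) * [[d, -b], [-c, a]].
det(A) = (-4)*(-5) - (-1)*(0) = 20 - 0 = 20.
A⁻¹ = (1/20) * [[-5, 1], [0, -4]].
Dividing each entry by 20 and reducing:
A⁻¹ =
[     -1/4      1/20 ]
[        0      -1/5 ]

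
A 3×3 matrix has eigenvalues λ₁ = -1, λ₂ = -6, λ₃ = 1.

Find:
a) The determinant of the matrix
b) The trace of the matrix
det = 6, trace = -6

Two standard eigenvalue identities:
- det(A) equals the product of the eigenvalues (counted with multiplicity).
- trace(A) equals the sum of the eigenvalues.
det(A) = (-1)*(-6)*(1) = 6.
trace(A) = -1 - 6 + 1 = -6.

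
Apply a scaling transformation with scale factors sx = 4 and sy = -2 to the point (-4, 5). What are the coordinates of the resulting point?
(-16, -10)

Scaling matrix:
[[4, 0], [0, -2]]
Result: (-4 × 4, 5 × -2) = (-16, -10)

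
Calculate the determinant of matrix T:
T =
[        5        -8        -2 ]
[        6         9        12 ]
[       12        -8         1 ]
det(T) = -267

Expand along row 0 (cofactor expansion): det(T) = a*(e*i - f*h) - b*(d*i - f*g) + c*(d*h - e*g), where the 3×3 is [[a, b, c], [d, e, f], [g, h, i]].
Minor M_00 = (9)*(1) - (12)*(-8) = 9 + 96 = 105.
Minor M_01 = (6)*(1) - (12)*(12) = 6 - 144 = -138.
Minor M_02 = (6)*(-8) - (9)*(12) = -48 - 108 = -156.
det(T) = (5)*(105) - (-8)*(-138) + (-2)*(-156) = 525 - 1104 + 312 = -267.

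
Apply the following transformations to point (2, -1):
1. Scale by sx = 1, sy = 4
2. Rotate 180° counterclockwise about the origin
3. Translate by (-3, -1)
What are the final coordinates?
(-5, 3)

Step 1: Scale → (2, -4)
Step 2: Rotate 180° → (-2, 4)
Step 3: Translate → (-5, 3)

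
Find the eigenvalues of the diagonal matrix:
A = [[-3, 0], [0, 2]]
λ₁ = -3, λ₂ = 2

The characteristic polynomial of A is det(A - λI) = (-3 - λ)(2 - λ) = 0.
The roots are λ = -3 and λ = 2, so the eigenvalues are the diagonal entries.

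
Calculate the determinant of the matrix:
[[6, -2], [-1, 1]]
4

For a 2×2 matrix [[a, b], [c, d]], det = ad - bc
det = (6)(1) - (-2)(-1) = 6 - 2 = 4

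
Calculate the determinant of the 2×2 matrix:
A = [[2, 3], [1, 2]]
1

For A = [[a, b], [c, d]], det(A) = a*d - b*c.
det(A) = (2)*(2) - (3)*(1) = 4 - 3 = 1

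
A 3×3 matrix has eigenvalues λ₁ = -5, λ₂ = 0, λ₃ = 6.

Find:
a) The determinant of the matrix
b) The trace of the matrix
det = 0, trace = 1

Two standard eigenvalue identities:
- det(A) equals the product of the eigenvalues (counted with multiplicity).
- trace(A) equals the sum of the eigenvalues.
det(A) = (-5)*(0)*(6) = 0.
trace(A) = -5 + 0 + 6 = 1.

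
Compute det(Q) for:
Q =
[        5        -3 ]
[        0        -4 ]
det(Q) = -20

For a 2×2 matrix [[a, b], [c, d]], det = a*d - b*c.
det(Q) = (5)*(-4) - (-3)*(0) = -20 - 0 = -20.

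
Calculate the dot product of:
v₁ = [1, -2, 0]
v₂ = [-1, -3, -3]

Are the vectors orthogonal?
5, No

The dot product is the sum of products of corresponding components.
v₁·v₂ = (1)*(-1) + (-2)*(-3) + (0)*(-3) = -1 + 6 + 0 = 5.
Two vectors are orthogonal iff their dot product is 0; here the dot product is 5, so the vectors are not orthogonal.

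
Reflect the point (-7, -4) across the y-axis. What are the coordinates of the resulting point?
(7, -4)

Reflection across y-axis: (-7, -4) → (7, -4)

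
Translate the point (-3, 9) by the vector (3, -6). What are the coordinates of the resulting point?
(0, 3)

Translation by (3, -6):
x' = -3 + 3 = 0
y' = 9 + -6 = 3
Homogeneous matrix: [[1, 0, 3], [0, 1, -6], [0, 0, 1]]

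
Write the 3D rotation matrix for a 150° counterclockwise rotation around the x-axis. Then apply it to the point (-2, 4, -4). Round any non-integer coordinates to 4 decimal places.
R = [[1, 0, 0], [0, -√3/2, -1/2], [0, 1/2, -√3/2]]; R·(-2, 4, -4) = (-2.0000, -1.4641, 5.4641)

Rotation matrix for 150° around x-axis:
cos(150°) = -√3/2, sin(150°) = 1/2
R = [[1, 0, 0], [0, -√3/2, -1/2], [0, 1/2, -√3/2]]
Apply to (-2, 4, -4): R·[-2, 4, -4]ᵀ = (-2.0000, -1.4641, 5.4641)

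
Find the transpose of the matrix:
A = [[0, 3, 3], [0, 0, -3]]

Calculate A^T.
[[0, 0], [3, 0], [3, -3]]

The transpose sends entry (i,j) to (j,i); rows become columns.
Row 0 of A: [0, 3, 3] -> column 0 of A^T.
Row 1 of A: [0, 0, -3] -> column 1 of A^T.
A^T = [[0, 0], [3, 0], [3, -3]]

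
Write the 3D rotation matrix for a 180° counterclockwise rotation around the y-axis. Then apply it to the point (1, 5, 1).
R = [[-1, 0, 0], [0, 1, 0], [0, 0, -1]]; R·(1, 5, 1) = (-1, 5, -1)

Rotation matrix for 180° around y-axis:
cos(180°) = -1, sin(180°) = 0
R = [[-1, 0, 0], [0, 1, 0], [0, 0, -1]]
Apply to (1, 5, 1): R·[1, 5, 1]ᵀ = (-1, 5, -1)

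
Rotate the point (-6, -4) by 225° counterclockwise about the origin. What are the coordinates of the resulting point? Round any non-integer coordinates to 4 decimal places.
(1.4142, 7.0711)

Rotation matrix R(θ) = [[cos θ, -sin θ], [sin θ, cos θ]]; for θ = 225°:
R = [[-√2/2, √2/2], [-√2/2, -√2/2]]
Result: R × [-6, -4]ᵀ = [-√2/2·-6 + (√2/2)·-4, -√2/2·-6 + (-√2/2)·-4]ᵀ = (1.4142, 7.0711)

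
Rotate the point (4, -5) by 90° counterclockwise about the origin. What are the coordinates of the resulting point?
(5, 4)

Rotation matrix R(θ) = [[cos θ, -sin θ], [sin θ, cos θ]]; for θ = 90°:
R = [[0, -1], [1, 0]]
Result: R × [4, -5]ᵀ = [0·4 + (-1)·-5, 1·4 + (0)·-5]ᵀ = (5, 4)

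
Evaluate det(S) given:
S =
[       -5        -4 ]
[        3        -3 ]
det(S) = 27

For a 2×2 matrix [[a, b], [c, d]], det = a*d - b*c.
det(S) = (-5)*(-3) - (-4)*(3) = 15 + 12 = 27.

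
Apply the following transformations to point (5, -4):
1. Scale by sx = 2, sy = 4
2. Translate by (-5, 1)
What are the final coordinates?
(5, -15)

Step 1: Scale (5, -4) by (sx, sy) = (2, 4) → (10, -16)
Step 2: Translate by (-5, 1) → (5, -15)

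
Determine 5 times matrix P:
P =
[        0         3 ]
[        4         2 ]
5P =
[        0        15 ]
[       20        10 ]

Scalar multiplication is elementwise: (5P)[i][j] = 5 * P[i][j].
  (5P)[0][0] = 5 * (0) = 0
  (5P)[0][1] = 5 * (3) = 15
  (5P)[1][0] = 5 * (4) = 20
  (5P)[1][1] = 5 * (2) = 10
5P =
[        0        15 ]
[       20        10 ]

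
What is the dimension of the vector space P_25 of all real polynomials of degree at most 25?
Dimension = 26

A polynomial of degree at most 25 can be written as a₀ + a₁x + a₂x² + … + a_25x^25, with 26 free coefficients a₀, …, a_25.
The set {1, x, x², …, x^25} is a basis: it spans P_25 (every such polynomial is a linear combination of these) and is linearly independent (a polynomial is zero iff all its coefficients are zero).
Therefore dim(P_25) = 25 + 1 = 26.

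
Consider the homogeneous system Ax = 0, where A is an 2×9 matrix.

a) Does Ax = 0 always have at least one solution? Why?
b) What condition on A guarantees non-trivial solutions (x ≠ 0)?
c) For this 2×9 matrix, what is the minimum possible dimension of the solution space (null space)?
a) Yes, x = 0 is always a solution. b) When A has linearly dependent columns (rank < n). c) Minimum nullity = 7.

a) x = 0 satisfies A·0 = 0, so the zero vector is always a solution.
b) Non-trivial solutions exist iff the columns of A are linearly dependent, equivalently rank(A) < n (the number of columns).
c) By rank-nullity, rank(A) + nullity(A) = n = 9. Since A has only 2 rows, rank(A) ≤ 2, so nullity(A) ≥ 9 - 2 = 7.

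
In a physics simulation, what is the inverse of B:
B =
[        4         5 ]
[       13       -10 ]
det(B) = -105
B⁻¹ =
[     2/21      1/21 ]
[   13/105    -4/105 ]

For a 2×2 matrix B = [[a, b], [c, d]] with det(B) ≠ 0, B⁻¹ = (1/det(B)) * [[d, -b], [-c, a]].
det(B) = (4)*(-10) - (5)*(13) = -40 - 65 = -105.
B⁻¹ = (1/-105) * [[-10, -5], [-13, 4]].
Dividing each entry by -105 and reducing:
B⁻¹ =
[     2/21      1/21 ]
[   13/105    -4/105 ]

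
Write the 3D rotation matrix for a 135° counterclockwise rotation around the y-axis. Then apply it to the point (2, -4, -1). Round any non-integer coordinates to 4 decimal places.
R = [[-√2/2, 0, √2/2], [0, 1, 0], [-√2/2, 0, -√2/2]]; R·(2, -4, -1) = (-2.1213, -4.0000, -0.7071)

Rotation matrix for 135° around y-axis:
cos(135°) = -√2/2, sin(135°) = √2/2
R = [[-√2/2, 0, √2/2], [0, 1, 0], [-√2/2, 0, -√2/2]]
Apply to (2, -4, -1): R·[2, -4, -1]ᵀ = (-2.1213, -4.0000, -0.7071)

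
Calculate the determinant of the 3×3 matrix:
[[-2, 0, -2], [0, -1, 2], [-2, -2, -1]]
-6

Expansion along first row:
det = -2·det([[-1,2],[-2,-1]]) - 0·det([[0,2],[-2,-1]]) + -2·det([[0,-1],[-2,-2]])
    = -2·(-1·-1 - 2·-2) - 0·(0·-1 - 2·-2) + -2·(0·-2 - -1·-2)
    = -2·5 - 0·4 + -2·-2
    = -10 + 0 + 4 = -6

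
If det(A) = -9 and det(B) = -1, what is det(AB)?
9

Use the multiplicative property of determinants: det(AB) = det(A)*det(B).
det(AB) = (-9)*(-1) = 9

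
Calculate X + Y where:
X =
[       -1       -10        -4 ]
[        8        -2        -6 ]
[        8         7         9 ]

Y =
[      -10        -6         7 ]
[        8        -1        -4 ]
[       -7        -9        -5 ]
X + Y =
[      -11       -16         3 ]
[       16        -3       -10 ]
[        1        -2         4 ]

Matrix addition is elementwise: (X+Y)[i][j] = X[i][j] + Y[i][j].
  (X+Y)[0][0] = (-1) + (-10) = -11
  (X+Y)[0][1] = (-10) + (-6) = -16
  (X+Y)[0][2] = (-4) + (7) = 3
  (X+Y)[1][0] = (8) + (8) = 16
  (X+Y)[1][1] = (-2) + (-1) = -3
  (X+Y)[1][2] = (-6) + (-4) = -10
  (X+Y)[2][0] = (8) + (-7) = 1
  (X+Y)[2][1] = (7) + (-9) = -2
  (X+Y)[2][2] = (9) + (-5) = 4
X + Y =
[      -11       -16         3 ]
[       16        -3       -10 ]
[        1        -2         4 ]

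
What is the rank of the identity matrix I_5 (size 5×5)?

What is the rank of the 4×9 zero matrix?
rank(I_5) = 5, rank(0) = 0

The identity I_5 has 5 columns that are the standard basis vectors e_1, …, e_5. These are linearly independent, so all 5 columns are pivots and rank(I_5) = 5.
The 4×9 zero matrix has every entry zero, so every row is the zero row and there are no pivots; rank(0) = 0.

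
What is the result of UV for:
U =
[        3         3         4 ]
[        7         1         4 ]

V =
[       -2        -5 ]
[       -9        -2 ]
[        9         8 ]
UV =
[        3        11 ]
[       13        -5 ]

Matrix multiplication: (UV)[i][j] = sum over k of U[i][k] * V[k][j].
  (UV)[0][0] = (3)*(-2) + (3)*(-9) + (4)*(9) = 3
  (UV)[0][1] = (3)*(-5) + (3)*(-2) + (4)*(8) = 11
  (UV)[1][0] = (7)*(-2) + (1)*(-9) + (4)*(9) = 13
  (UV)[1][1] = (7)*(-5) + (1)*(-2) + (4)*(8) = -5
UV =
[        3        11 ]
[       13        -5 ]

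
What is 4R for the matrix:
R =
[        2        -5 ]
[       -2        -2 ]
4R =
[        8       -20 ]
[       -8        -8 ]

Scalar multiplication is elementwise: (4R)[i][j] = 4 * R[i][j].
  (4R)[0][0] = 4 * (2) = 8
  (4R)[0][1] = 4 * (-5) = -20
  (4R)[1][0] = 4 * (-2) = -8
  (4R)[1][1] = 4 * (-2) = -8
4R =
[        8       -20 ]
[       -8        -8 ]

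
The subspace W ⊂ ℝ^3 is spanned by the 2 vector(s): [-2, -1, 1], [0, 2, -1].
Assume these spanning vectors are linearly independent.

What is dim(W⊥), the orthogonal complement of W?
dim(W⊥) = 1

For any subspace W of ℝ^n, dim(W) + dim(W⊥) = n (the whole-space dimension).
Here the given 2 vectors are linearly independent, so dim(W) = 2.
Thus dim(W⊥) = n - dim(W) = 3 - 2 = 1.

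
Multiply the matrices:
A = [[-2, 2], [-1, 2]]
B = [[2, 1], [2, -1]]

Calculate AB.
[[0, -4], [2, -3]]

Each entry (i,j) of AB = sum over k of A[i][k]*B[k][j].
(AB)[0][0] = (-2)*(2) + (2)*(2) = 0
(AB)[0][1] = (-2)*(1) + (2)*(-1) = -4
(AB)[1][0] = (-1)*(2) + (2)*(2) = 2
(AB)[1][1] = (-1)*(1) + (2)*(-1) = -3
AB = [[0, -4], [2, -3]]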